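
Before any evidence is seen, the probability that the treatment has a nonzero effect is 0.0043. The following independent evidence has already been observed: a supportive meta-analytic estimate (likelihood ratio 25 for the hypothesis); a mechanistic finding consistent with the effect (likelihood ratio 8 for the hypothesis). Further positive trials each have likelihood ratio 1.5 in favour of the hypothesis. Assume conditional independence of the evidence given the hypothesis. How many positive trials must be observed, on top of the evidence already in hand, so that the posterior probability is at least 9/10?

Prior odds = 0.0043/0.9957 = 43/9957.
Combined Bayes factor of the evidence already in hand = 25 × 8 = 200.
Odds after that evidence = (43/9957) × 200 = 8600/9957.
Target odds = 0.9/0.1 = 9.
Need 1.5ⁿ ≥ 9 ÷ (8600/9957) = 89613/8600.
1.5⁵ = 7.59375 falls short of 89613/8600 but 1.5⁶ = 11.390625 reaches it, so n = 6.

6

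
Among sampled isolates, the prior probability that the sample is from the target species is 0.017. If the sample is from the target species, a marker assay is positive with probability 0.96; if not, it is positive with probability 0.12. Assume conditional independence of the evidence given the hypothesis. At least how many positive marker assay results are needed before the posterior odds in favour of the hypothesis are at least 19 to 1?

Prior odds: 0.017 ÷ 0.983 = 17/983.
Likelihood ratio of a positive = 0.96/0.12 = 8.
Target odds = 19.
Need (17/983) × 8ⁿ ≥ 19, i.e. 8ⁿ ≥ 18677/17.
8³ = 512 falls short of 18677/17 but 8⁴ = 4096 reaches it, so n = 4.

4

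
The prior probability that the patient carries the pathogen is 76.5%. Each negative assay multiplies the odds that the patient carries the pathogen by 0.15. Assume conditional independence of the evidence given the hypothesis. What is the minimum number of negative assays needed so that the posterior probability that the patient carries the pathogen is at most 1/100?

Prior odds: 0.765 ÷ 0.235 = 153/47.
Likelihood ratio per negative assay = 0.15.
Target odds: 0.01 ÷ 0.99 = 1/99.
Need (153/47) × 0.15ⁿ ≤ 1/99, i.e. 0.15ⁿ ≤ 47/15147.
0.15³ = 0.003375 is still above 47/15147 but 0.15⁴ = 81/160000 is at or below it, so n = 4.

4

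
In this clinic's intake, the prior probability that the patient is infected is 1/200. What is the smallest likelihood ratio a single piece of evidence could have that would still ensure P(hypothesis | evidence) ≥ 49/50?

9751

Prior odds = 0.005/0.995 = 1/199.
Target odds = 0.98/0.02 = 49.
Required Bayes factor = 49 ÷ (1/199) = 9751.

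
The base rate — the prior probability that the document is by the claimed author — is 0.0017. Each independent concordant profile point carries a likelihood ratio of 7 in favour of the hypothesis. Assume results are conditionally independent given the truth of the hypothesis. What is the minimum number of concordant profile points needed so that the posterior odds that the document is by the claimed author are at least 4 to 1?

Prior odds: 0.0017 ÷ 0.9983 = 17/9983.
Likelihood ratio per concordant profile point = 7.
Target odds = 4.
Need (17/9983) × 7ⁿ ≥ 4, i.e. 7ⁿ ≥ 39932/17.
7³ = 343 falls short of 39932/17 but 7⁴ = 2401 reaches it, so n = 4.

4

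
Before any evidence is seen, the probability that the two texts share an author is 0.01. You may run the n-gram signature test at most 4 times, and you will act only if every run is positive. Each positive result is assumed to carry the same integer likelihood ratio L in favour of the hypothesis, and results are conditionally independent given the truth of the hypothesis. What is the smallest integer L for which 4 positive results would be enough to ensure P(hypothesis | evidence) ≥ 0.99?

10

Prior odds = 0.01/0.99 = 1/99.
Target odds = 0.99/0.01 = 99.
Need L⁴ ≥ 99 ÷ (1/99) = 9801.
9⁴ = 6561 < 9801 ≤ 10000 = 10⁴, so L = 10.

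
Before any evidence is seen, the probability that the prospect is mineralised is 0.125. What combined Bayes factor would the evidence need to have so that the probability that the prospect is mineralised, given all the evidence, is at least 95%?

133

Prior odds = 0.125/0.875 = 1/7.
Target odds = 0.95/0.05 = 19.
Required Bayes factor = 19 ÷ (1/7) = 133.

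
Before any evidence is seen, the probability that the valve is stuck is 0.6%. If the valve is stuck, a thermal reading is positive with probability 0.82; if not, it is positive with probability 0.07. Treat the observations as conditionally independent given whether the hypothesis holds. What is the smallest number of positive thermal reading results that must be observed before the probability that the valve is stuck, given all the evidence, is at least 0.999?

5

Prior odds = 0.006/0.994 = 3/497.
Likelihood ratio of a positive = 0.82/0.07 = 82/7.
Target posterior odds = 0.999/0.001 = 999.
Need (3/497) × (82/7)ⁿ ≥ 999, i.e. (82/7)ⁿ ≥ 165501.
(82/7)⁴ = 45212176/2401 falls short of 165501 but (82/7)⁵ ≈220587 reaches it, so n = 5.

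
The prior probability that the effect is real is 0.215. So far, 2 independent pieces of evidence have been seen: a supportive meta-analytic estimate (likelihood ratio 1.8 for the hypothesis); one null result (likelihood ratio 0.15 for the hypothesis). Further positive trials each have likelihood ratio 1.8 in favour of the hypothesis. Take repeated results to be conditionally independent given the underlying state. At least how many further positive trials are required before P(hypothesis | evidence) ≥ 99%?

13

Prior odds = 0.215/0.785 = 43/157.
Combined Bayes factor of the evidence already in hand = 1.8 × 0.15 = 0.27.
Odds after that evidence = (43/157) × 0.27 = 1161/15700.
Target odds = 0.99/0.01 = 99.
Need 1.8ⁿ ≥ 99 ÷ (1161/15700) = 172700/129.
1.8¹² ≈1156.83 falls short of 172700/129 but 1.8¹³ ≈2082.3 reaches it, so n = 13.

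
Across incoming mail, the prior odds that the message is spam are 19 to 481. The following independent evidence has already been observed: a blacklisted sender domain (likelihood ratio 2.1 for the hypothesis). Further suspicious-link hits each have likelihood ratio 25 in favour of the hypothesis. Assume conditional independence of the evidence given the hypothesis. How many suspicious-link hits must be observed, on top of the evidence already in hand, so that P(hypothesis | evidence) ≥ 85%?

2

Prior odds = 19/481.
Bayes factor of the evidence already in hand = 2.1.
Odds after that evidence = (19/481) × 2.1 = 399/4810.
Target odds = 0.85/0.15 = 17/3.
Need 25ⁿ ≥ 17/3 ÷ (399/4810) = 81770/1197.
25¹ = 25 falls short of 81770/1197 but 25² = 625 reaches it, so n = 2.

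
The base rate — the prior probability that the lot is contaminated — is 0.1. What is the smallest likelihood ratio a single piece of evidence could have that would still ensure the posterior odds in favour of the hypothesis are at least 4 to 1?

36

Prior odds = 0.1/0.9 = 1/9.
Target odds = 4.
Required Bayes factor = 4 ÷ (1/9) = 36.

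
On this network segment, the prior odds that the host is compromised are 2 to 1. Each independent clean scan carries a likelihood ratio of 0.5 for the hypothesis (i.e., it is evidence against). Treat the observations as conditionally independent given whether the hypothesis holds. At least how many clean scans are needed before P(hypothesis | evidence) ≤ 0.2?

3

Prior odds = 2.
Likelihood ratio per clean scan = 0.5.
Target posterior odds = 0.2/0.8 = 0.25.
Need 2 × 0.5ⁿ ≤ 0.25, i.e. 0.5ⁿ ≤ 0.125.
0.5² = 0.25 is still above 0.125 but 0.5³ = 0.125 is at or below it, so n = 3.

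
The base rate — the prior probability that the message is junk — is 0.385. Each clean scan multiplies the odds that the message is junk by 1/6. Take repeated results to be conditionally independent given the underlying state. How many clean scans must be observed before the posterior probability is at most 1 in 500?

4

Prior odds: 0.385 ÷ 0.615 = 77/123.
Likelihood ratio per clean scan = 1/6.
Target posterior odds = 0.002/0.998 = 1/499.
Require (1/6)ⁿ ≤ 1/499 ÷ (77/123) = 123/38423.
(1/6)³ = 1/216 is still above 123/38423 but (1/6)⁴ = 1/1296 is at or below it, so n = 4.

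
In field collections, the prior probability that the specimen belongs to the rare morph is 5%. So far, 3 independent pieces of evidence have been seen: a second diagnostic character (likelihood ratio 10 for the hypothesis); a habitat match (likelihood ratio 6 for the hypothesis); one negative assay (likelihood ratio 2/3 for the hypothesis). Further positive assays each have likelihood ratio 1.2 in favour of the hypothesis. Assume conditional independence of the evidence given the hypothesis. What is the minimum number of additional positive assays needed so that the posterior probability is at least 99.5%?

25

Prior odds = 0.05/0.95 = 1/19.
Combined Bayes factor of the evidence already in hand = 10 × 6 × (2/3) = 40.
Odds after that evidence = (1/19) × 40 = 40/19.
Target odds = 0.995/0.005 = 199.
Need 1.2ⁿ ≥ 199 ÷ (40/19) = 94.525.
1.2²⁴ ≈79.4968 falls short of 94.525 but 1.2²⁵ ≈95.3962 reaches it, so n = 25.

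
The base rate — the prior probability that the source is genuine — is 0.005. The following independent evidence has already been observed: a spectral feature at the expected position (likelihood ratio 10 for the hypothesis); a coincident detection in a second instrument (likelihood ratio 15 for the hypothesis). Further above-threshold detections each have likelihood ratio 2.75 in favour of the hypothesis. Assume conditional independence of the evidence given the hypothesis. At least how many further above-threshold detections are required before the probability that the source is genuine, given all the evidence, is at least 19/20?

Prior odds = 0.005/0.995 = 1/199.
Combined Bayes factor of the evidence already in hand = 10 × 15 = 150.
Odds after that evidence = (1/199) × 150 = 150/199.
Target odds = 0.95/0.05 = 19.
Need 2.75ⁿ ≥ 19 ÷ (150/199) = 3781/150.
2.75³ = 20.796875 falls short of 3781/150 but 2.75⁴ = 57.19140625 reaches it, so n = 4.

4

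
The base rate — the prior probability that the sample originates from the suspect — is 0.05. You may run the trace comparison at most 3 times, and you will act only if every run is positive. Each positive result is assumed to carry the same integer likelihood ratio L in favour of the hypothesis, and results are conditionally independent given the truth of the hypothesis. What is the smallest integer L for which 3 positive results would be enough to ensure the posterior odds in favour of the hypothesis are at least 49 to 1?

Prior odds = 0.05/0.95 = 1/19.
Target odds = 49.
Need L³ ≥ 49 ÷ (1/19) = 931.
9³ = 729 < 931 ≤ 1000 = 10³, so L = 10.

10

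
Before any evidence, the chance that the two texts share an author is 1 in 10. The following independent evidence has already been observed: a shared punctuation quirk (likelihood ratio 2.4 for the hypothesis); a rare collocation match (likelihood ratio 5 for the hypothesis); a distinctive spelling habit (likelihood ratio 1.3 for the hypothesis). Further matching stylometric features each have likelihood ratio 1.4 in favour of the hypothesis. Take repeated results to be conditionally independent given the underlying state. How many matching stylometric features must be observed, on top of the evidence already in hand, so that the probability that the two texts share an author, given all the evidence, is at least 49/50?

Prior odds = 0.1/0.9 = 1/9.
Combined Bayes factor of the evidence already in hand = 2.4 × 5 × 1.3 = 15.6.
Odds after that evidence = (1/9) × 15.6 = 26/15.
Target odds = 0.98/0.02 = 49.
Need 1.4ⁿ ≥ 49 ÷ (26/15) = 735/26.
1.4⁹ = 40353607/1953125 falls short of 735/26 but 1.4¹⁰ = 282475249/9765625 reaches it, so n = 10.

10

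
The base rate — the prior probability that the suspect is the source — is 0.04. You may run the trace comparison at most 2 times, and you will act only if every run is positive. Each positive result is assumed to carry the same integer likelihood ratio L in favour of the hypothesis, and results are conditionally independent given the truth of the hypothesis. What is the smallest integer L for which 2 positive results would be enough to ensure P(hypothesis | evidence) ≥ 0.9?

Prior odds = 0.04/0.96 = 1/24.
Target odds = 0.9/0.1 = 9.
Need L² ≥ 9 ÷ (1/24) = 216.
14² = 196 < 216 ≤ 225 = 15², so L = 15.

15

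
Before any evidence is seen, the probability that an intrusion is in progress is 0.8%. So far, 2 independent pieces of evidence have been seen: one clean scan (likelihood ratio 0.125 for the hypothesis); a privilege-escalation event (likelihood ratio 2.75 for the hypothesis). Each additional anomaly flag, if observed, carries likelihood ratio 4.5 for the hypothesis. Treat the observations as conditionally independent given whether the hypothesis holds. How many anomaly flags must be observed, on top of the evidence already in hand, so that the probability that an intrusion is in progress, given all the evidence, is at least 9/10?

Prior odds = 0.008/0.992 = 1/124.
Combined Bayes factor of the evidence already in hand = 0.125 × 2.75 = 0.34375.
Odds after that evidence = (1/124) × 0.34375 = 11/3968.
Target odds = 0.9/0.1 = 9.
Need 4.5ⁿ ≥ 9 ÷ (11/3968) = 35712/11.
4.5⁵ = 1845.28125 falls short of 35712/11 but 4.5⁶ = 8303.765625 reaches it, so n = 6.

6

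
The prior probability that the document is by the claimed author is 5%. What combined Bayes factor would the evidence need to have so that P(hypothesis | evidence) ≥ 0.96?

456

Prior odds = 0.05/0.95 = 1/19.
Target odds = 0.96/0.04 = 24.
Required Bayes factor = 24 ÷ (1/19) = 456.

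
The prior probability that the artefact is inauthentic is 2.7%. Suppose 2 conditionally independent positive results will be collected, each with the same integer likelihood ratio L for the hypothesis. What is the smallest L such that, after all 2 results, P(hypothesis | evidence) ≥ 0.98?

43

Prior odds = 0.027/0.973 = 27/973.
Target odds = 0.98/0.02 = 49.
Need L² ≥ 49 ÷ (27/973) = 47677/27.
42² = 1764 < 47677/27 ≤ 1849 = 43², so L = 43.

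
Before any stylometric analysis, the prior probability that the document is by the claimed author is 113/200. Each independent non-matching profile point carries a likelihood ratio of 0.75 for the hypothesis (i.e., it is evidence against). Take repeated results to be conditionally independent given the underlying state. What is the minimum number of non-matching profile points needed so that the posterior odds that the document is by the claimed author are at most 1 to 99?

Prior odds: 0.565 ÷ 0.435 = 113/87.
Likelihood ratio per non-matching profile point = 0.75.
Target odds = 1/99.
Require 0.75ⁿ ≤ 1/99 ÷ (113/87) = 29/3729.
0.75¹⁶ ≈0.0100226 is still above 29/3729 but 0.75¹⁷ ≈0.00751695 is at or below it, so n = 17.

17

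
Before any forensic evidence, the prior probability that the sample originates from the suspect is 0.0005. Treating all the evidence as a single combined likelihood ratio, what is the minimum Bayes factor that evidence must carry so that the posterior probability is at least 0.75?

Prior odds = 0.0005/0.9995 = 1/1999.
Target odds = 0.75/0.25 = 3.
Required Bayes factor = 3 ÷ (1/1999) = 5997.

5997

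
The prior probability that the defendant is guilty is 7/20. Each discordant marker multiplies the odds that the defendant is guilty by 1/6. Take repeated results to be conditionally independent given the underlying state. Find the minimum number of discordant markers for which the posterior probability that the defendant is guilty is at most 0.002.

Prior odds = 0.35/0.65 = 7/13.
Likelihood ratio per discordant marker = 1/6.
Target posterior odds = 0.002/0.998 = 1/499.
Need (7/13) × (1/6)ⁿ ≤ 1/499, i.e. (1/6)ⁿ ≤ 13/3493.
(1/6)³ = 1/216 is still above 13/3493 but (1/6)⁴ = 1/1296 is at or below it, so n = 4.

4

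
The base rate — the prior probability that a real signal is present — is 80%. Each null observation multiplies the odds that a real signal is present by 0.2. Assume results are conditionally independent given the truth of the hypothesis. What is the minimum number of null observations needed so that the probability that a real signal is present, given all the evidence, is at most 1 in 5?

2

Prior odds: 0.8 ÷ 0.2 = 4.
Likelihood ratio per null observation = 0.2.
Target posterior odds = 0.2/0.8 = 0.25.
Require 0.2ⁿ ≤ 0.25 ÷ 4 = 0.0625.
0.2¹ = 0.2 is still above 0.0625 but 0.2² = 0.04 is at or below it, so n = 2.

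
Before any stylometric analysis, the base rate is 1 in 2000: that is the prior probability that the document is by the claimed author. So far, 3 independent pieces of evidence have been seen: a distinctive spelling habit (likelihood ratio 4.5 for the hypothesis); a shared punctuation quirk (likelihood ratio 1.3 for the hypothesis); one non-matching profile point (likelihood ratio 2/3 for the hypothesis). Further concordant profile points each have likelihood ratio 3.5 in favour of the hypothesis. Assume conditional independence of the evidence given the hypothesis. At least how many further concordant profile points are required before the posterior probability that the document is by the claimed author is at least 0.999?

Prior odds = 0.0005/0.9995 = 1/1999.
Combined Bayes factor of the evidence already in hand = 4.5 × 1.3 × (2/3) = 3.9.
Odds after that evidence = (1/1999) × 3.9 = 39/19990.
Target odds = 0.999/0.001 = 999.
Need 3.5ⁿ ≥ 999 ÷ (39/19990) = 6656670/13.
3.5¹⁰ = 282475249/1024 falls short of 6656670/13 but 3.5¹¹ ≈965492 reaches it, so n = 11.

11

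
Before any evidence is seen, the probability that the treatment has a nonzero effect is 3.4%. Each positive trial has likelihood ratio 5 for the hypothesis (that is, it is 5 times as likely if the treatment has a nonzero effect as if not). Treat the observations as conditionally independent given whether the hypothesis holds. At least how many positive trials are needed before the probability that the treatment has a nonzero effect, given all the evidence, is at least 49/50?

5

Prior odds = 0.034/0.966 = 17/483.
Likelihood ratio per positive trial = 5.
Target odds: 0.98 ÷ 0.02 = 49.
Require 5ⁿ ≥ 49 ÷ (17/483) = 23667/17.
5⁴ = 625 falls short of 23667/17 but 5⁵ = 3125 reaches it, so n = 5.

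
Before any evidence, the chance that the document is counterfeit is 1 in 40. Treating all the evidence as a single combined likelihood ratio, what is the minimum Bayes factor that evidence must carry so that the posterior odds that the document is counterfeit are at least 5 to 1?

Prior odds = 0.025/0.975 = 1/39.
Target odds = 5.
Required Bayes factor = 5 ÷ (1/39) = 195.

195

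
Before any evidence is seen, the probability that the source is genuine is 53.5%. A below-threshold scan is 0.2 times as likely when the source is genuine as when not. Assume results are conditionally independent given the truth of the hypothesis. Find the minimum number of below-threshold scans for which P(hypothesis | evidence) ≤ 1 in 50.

Prior odds = 0.535/0.465 = 107/93.
Likelihood ratio per below-threshold scan = 0.2.
Target posterior odds = 0.02/0.98 = 1/49.
Need (107/93) × 0.2ⁿ ≤ 1/49, i.e. 0.2ⁿ ≤ 93/5243.
0.2² = 0.04 is still above 93/5243 but 0.2³ = 0.008 is at or below it, so n = 3.

3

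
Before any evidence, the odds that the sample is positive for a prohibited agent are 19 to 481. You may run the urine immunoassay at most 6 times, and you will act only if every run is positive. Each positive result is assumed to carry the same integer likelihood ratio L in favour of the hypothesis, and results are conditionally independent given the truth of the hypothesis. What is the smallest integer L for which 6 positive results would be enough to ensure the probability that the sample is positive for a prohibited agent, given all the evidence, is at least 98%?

4

Prior odds = 19/481.
Target odds = 0.98/0.02 = 49.
Need L⁶ ≥ 49 ÷ (19/481) = 23569/19.
3⁶ = 729 < 23569/19 ≤ 4096 = 4⁶, so L = 4.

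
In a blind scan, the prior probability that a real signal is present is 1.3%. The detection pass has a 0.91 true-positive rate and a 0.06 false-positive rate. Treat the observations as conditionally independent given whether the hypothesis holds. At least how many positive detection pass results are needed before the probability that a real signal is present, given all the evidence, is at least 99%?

Prior odds: 0.013 ÷ 0.987 = 13/987.
Likelihood ratio of a positive result = 0.91/0.06 = 91/6.
Target odds: 0.99 ÷ 0.01 = 99.
Need (13/987) × (91/6)ⁿ ≥ 99, i.e. (91/6)ⁿ ≥ 97713/13.
(91/6)³ = 753571/216 falls short of 97713/13 but (91/6)⁴ = 68574961/1296 reaches it, so n = 4.

4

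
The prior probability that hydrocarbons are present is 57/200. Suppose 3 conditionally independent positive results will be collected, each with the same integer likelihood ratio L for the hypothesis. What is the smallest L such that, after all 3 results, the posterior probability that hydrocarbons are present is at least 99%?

Prior odds = 0.285/0.715 = 57/143.
Target odds = 0.99/0.01 = 99.
Need L³ ≥ 99 ÷ (57/143) = 4719/19.
6³ = 216 < 4719/19 ≤ 343 = 7³, so L = 7.

7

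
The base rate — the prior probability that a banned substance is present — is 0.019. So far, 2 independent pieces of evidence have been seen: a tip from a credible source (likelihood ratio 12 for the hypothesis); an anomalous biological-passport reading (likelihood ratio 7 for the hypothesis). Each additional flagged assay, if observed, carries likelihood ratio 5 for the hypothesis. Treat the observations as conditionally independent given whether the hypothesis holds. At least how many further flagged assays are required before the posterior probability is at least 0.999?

4

Prior odds = 0.019/0.981 = 19/981.
Combined Bayes factor of the evidence already in hand = 12 × 7 = 84.
Odds after that evidence = (19/981) × 84 = 532/327.
Target odds = 0.999/0.001 = 999.
Need 5ⁿ ≥ 999 ÷ (532/327) = 326673/532.
5³ = 125 falls short of 326673/532 but 5⁴ = 625 reaches it, so n = 4.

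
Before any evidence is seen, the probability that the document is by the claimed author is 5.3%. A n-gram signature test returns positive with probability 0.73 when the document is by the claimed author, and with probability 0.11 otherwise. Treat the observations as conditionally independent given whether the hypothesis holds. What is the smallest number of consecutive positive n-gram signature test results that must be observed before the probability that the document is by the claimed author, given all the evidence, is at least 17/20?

Prior odds: 0.053 ÷ 0.947 = 53/947.
Likelihood ratio of a positive result = 0.73/0.11 = 73/11.
Target odds: 0.85 ÷ 0.15 = 17/3.
Require (73/11)ⁿ ≥ 17/3 ÷ (53/947) = 16099/159.
(73/11)² = 5329/121 falls short of 16099/159 but (73/11)³ = 389017/1331 reaches it, so n = 3.

3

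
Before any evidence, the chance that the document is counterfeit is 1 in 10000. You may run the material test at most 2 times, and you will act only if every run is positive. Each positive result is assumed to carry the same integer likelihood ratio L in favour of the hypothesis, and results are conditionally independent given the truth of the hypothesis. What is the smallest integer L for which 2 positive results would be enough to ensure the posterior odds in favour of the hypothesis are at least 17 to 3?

Prior odds = 0.0001/0.9999 = 1/9999.
Target odds = 17/3.
Need L² ≥ 17/3 ÷ (1/9999) = 56661.
238² = 56644 < 56661 ≤ 57121 = 239², so L = 239.

239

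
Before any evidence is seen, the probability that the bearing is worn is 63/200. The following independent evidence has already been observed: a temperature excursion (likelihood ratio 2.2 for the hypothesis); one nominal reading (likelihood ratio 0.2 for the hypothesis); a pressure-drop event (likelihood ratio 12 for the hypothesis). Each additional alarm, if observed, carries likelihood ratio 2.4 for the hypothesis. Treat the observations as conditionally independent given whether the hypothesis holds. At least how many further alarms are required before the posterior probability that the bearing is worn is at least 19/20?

Prior odds = 0.315/0.685 = 63/137.
Combined Bayes factor of the evidence already in hand = 2.2 × 0.2 × 12 = 5.28.
Odds after that evidence = (63/137) × 5.28 = 8316/3425.
Target odds = 0.95/0.05 = 19.
Need 2.4ⁿ ≥ 19 ÷ (8316/3425) = 65075/8316.
2.4² = 5.76 falls short of 65075/8316 but 2.4³ = 13.824 reaches it, so n = 3.

3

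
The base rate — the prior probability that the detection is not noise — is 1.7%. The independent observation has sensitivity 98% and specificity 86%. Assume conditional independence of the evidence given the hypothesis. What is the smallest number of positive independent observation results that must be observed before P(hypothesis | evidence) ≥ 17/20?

3

Prior odds: 0.017 ÷ 0.983 = 17/983.
False-positive rate = 1 − 0.86 = 0.14; likelihood ratio of a positive = 0.98/0.14 = 7.
Target posterior odds = 0.85/0.15 = 17/3.
Need (17/983) × 7ⁿ ≥ 17/3, i.e. 7ⁿ ≥ 983/3.
7² = 49 falls short of 983/3 but 7³ = 343 reaches it, so n = 3.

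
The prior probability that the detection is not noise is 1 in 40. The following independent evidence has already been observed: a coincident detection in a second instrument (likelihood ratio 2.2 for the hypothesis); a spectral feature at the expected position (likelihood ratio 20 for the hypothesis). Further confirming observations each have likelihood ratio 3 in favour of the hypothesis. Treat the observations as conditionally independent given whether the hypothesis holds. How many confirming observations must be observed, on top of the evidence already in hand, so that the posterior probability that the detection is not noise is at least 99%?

Prior odds = 0.025/0.975 = 1/39.
Combined Bayes factor of the evidence already in hand = 2.2 × 20 = 44.
Odds after that evidence = (1/39) × 44 = 44/39.
Target odds = 0.99/0.01 = 99.
Need 3ⁿ ≥ 99 ÷ (44/39) = 87.75.
3⁴ = 81 falls short of 87.75 but 3⁵ = 243 reaches it, so n = 5.

5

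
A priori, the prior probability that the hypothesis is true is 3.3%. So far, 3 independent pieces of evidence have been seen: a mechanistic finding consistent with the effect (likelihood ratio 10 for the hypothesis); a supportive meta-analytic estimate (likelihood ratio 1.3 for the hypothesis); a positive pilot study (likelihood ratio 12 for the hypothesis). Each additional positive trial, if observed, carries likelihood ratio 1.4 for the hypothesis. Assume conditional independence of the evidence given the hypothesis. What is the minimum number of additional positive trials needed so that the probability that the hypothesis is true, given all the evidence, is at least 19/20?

Prior odds = 0.033/0.967 = 33/967.
Combined Bayes factor of the evidence already in hand = 10 × 1.3 × 12 = 156.
Odds after that evidence = (33/967) × 156 = 5148/967.
Target odds = 0.95/0.05 = 19.
Need 1.4ⁿ ≥ 19 ÷ (5148/967) = 18373/5148.
1.4³ = 2.744 falls short of 18373/5148 but 1.4⁴ = 3.8416 reaches it, so n = 4.

4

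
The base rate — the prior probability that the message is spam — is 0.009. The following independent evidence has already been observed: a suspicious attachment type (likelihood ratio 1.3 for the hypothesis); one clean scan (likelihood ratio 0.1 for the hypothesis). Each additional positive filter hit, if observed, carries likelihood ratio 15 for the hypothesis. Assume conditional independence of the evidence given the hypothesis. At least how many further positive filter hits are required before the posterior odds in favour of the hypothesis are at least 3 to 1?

Prior odds = 0.009/0.991 = 9/991.
Combined Bayes factor of the evidence already in hand = 1.3 × 0.1 = 0.13.
Odds after that evidence = (9/991) × 0.13 = 117/99100.
Target odds = 3.
Need 15ⁿ ≥ 3 ÷ (117/99100) = 99100/39.
15² = 225 falls short of 99100/39 but 15³ = 3375 reaches it, so n = 3.

3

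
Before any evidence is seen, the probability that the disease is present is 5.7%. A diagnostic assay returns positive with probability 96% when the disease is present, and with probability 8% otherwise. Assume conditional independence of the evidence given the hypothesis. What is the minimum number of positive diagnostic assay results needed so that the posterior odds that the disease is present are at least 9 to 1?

3

Prior odds = 0.057/0.943 = 57/943.
Likelihood ratio of a positive result = 0.96/0.08 = 12.
Target odds = 9.
Need (57/943) × 12ⁿ ≥ 9, i.e. 12ⁿ ≥ 2829/19.
12² = 144 falls short of 2829/19 but 12³ = 1728 reaches it, so n = 3.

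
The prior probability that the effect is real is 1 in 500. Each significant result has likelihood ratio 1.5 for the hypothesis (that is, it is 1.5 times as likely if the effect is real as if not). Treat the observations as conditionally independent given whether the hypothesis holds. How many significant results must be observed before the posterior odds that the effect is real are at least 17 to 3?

20

Prior odds: 0.002 ÷ 0.998 = 1/499.
Likelihood ratio per significant result = 1.5.
Target odds = 17/3.
Require 1.5ⁿ ≥ 17/3 ÷ (1/499) = 8483/3.
1.5¹⁹ ≈2216.84 falls short of 8483/3 but 1.5²⁰ ≈3325.26 reaches it, so n = 20.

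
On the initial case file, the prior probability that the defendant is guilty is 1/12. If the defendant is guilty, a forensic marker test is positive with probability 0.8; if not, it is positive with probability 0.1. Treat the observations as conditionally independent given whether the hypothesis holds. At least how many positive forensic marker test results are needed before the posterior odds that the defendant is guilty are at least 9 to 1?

Prior odds = (1/12)/(11/12) = 1/11.
Likelihood ratio of a positive = 0.8/0.1 = 8.
Target odds = 9.
Require 8ⁿ ≥ 9 ÷ (1/11) = 99.
8² = 64 falls short of 99 but 8³ = 512 reaches it, so n = 3.

3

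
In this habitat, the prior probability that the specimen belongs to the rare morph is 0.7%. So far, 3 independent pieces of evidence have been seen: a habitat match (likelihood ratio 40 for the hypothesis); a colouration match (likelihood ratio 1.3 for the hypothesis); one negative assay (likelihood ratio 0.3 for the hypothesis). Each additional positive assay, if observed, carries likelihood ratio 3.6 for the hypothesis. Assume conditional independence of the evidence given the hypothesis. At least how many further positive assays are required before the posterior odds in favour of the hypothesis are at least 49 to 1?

5

Prior odds = 0.007/0.993 = 7/993.
Combined Bayes factor of the evidence already in hand = 40 × 1.3 × 0.3 = 15.6.
Odds after that evidence = (7/993) × 15.6 = 182/1655.
Target odds = 49.
Need 3.6ⁿ ≥ 49 ÷ (182/1655) = 11585/26.
3.6⁴ = 167.9616 falls short of 11585/26 but 3.6⁵ = 604.66176 reaches it, so n = 5.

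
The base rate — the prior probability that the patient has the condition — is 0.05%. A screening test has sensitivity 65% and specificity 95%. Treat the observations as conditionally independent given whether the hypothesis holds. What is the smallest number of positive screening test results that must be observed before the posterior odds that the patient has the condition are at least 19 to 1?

Prior odds: 0.0005 ÷ 0.9995 = 1/1999.
False-positive rate = 1 − 0.95 = 0.05; likelihood ratio of a positive = 0.65/0.05 = 13.
Target odds = 19.
Need (1/1999) × 13ⁿ ≥ 19, i.e. 13ⁿ ≥ 37981.
13⁴ = 28561 falls short of 37981 but 13⁵ = 371293 reaches it, so n = 5.

5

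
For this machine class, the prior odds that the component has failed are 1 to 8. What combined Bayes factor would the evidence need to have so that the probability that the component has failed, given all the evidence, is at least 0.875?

56

Prior odds = 0.125.
Target odds = 0.875/0.125 = 7.
Required Bayes factor = 7 ÷ 0.125 = 56.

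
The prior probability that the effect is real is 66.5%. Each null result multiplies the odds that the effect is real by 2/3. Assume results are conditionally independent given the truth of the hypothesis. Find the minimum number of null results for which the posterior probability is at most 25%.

Prior odds: 0.665 ÷ 0.335 = 133/67.
Likelihood ratio per null result = 2/3.
Target odds: 0.25 ÷ 0.75 = 1/3.
Need (133/67) × (2/3)ⁿ ≤ 1/3, i.e. (2/3)ⁿ ≤ 67/399.
(2/3)⁴ = 16/81 is still above 67/399 but (2/3)⁵ = 32/243 is at or below it, so n = 5.

5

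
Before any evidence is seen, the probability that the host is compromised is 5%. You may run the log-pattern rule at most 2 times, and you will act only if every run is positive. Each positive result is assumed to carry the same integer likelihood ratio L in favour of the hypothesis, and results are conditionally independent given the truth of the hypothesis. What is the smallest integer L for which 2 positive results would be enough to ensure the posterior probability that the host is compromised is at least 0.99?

Prior odds = 0.05/0.95 = 1/19.
Target odds = 0.99/0.01 = 99.
Need L² ≥ 99 ÷ (1/19) = 1881.
43² = 1849 < 1881 ≤ 1936 = 44², so L = 44.

44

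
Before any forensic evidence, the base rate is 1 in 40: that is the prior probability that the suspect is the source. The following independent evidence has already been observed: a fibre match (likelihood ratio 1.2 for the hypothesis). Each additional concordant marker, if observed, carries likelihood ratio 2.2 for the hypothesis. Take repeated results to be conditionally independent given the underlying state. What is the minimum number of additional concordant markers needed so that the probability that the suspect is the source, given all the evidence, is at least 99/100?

Prior odds = 0.025/0.975 = 1/39.
Bayes factor of the evidence already in hand = 1.2.
Odds after that evidence = (1/39) × 1.2 = 2/65.
Target odds = 0.99/0.01 = 99.
Need 2.2ⁿ ≥ 99 ÷ (2/65) = 3217.5.
2.2¹⁰ ≈2655.99 falls short of 3217.5 but 2.2¹¹ ≈5843.18 reaches it, so n = 11.

11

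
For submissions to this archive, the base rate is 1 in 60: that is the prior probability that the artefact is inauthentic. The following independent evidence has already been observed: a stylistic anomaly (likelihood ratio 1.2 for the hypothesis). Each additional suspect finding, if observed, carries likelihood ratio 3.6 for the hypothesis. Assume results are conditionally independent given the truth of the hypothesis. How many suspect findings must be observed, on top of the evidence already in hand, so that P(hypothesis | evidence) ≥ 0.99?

Prior odds = (1/60)/(59/60) = 1/59.
Bayes factor of the evidence already in hand = 1.2.
Odds after that evidence = (1/59) × 1.2 = 6/295.
Target odds = 0.99/0.01 = 99.
Need 3.6ⁿ ≥ 99 ÷ (6/295) = 4867.5.
3.6⁶ = 34012224/15625 falls short of 4867.5 but 3.6⁷ = 612220032/78125 reaches it, so n = 7.

7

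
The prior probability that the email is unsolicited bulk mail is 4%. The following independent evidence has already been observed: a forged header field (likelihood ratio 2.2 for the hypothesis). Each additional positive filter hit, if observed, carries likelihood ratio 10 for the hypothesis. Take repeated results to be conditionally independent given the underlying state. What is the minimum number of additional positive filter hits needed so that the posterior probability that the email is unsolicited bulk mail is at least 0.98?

Prior odds = 0.04/0.96 = 1/24.
Bayes factor of the evidence already in hand = 2.2.
Odds after that evidence = (1/24) × 2.2 = 11/120.
Target odds = 0.98/0.02 = 49.
Need 10ⁿ ≥ 49 ÷ (11/120) = 5880/11.
10² = 100 falls short of 5880/11 but 10³ = 1000 reaches it, so n = 3.

3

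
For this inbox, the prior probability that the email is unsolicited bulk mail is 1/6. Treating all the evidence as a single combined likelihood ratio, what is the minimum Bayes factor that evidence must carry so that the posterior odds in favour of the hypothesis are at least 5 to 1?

25

Prior odds = (1/6)/(5/6) = 0.2.
Target odds = 5.
Required Bayes factor = 5 ÷ 0.2 = 25.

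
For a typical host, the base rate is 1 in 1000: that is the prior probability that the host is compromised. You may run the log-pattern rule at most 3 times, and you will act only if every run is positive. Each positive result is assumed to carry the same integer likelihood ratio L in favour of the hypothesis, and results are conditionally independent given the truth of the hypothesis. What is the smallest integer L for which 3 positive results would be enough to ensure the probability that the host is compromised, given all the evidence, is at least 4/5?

Prior odds = 0.001/0.999 = 1/999.
Target odds = 0.8/0.2 = 4.
Need L³ ≥ 4 ÷ (1/999) = 3996.
15³ = 3375 < 3996 ≤ 4096 = 16³, so L = 16.

16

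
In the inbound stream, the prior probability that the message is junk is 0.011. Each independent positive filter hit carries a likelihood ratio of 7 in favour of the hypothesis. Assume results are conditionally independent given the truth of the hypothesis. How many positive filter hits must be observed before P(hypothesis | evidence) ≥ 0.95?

Prior odds: 0.011 ÷ 0.989 = 11/989.
Likelihood ratio per positive filter hit = 7.
Target posterior odds = 0.95/0.05 = 19.
Need (11/989) × 7ⁿ ≥ 19, i.e. 7ⁿ ≥ 18791/11.
7³ = 343 falls short of 18791/11 but 7⁴ = 2401 reaches it, so n = 4.

4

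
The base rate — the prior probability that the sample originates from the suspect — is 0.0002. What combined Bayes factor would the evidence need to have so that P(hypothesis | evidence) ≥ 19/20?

94981

Prior odds = 0.0002/0.9998 = 1/4999.
Target odds = 0.95/0.05 = 19.
Required Bayes factor = 19 ÷ (1/4999) = 94981.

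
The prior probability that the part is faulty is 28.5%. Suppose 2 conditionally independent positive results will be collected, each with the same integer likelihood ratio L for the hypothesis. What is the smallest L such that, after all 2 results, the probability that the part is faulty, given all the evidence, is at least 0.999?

Prior odds = 0.285/0.715 = 57/143.
Target odds = 0.999/0.001 = 999.
Need L² ≥ 999 ÷ (57/143) = 47619/19.
50² = 2500 < 47619/19 ≤ 2601 = 51², so L = 51.

51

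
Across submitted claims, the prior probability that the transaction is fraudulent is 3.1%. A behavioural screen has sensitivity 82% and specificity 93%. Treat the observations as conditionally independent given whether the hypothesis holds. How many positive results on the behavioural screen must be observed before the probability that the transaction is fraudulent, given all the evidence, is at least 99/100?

4

Prior odds: 0.031 ÷ 0.969 = 31/969.
False-positive rate = 1 − 0.93 = 0.07; likelihood ratio of a positive = 0.82/0.07 = 82/7.
Target odds: 0.99 ÷ 0.01 = 99.
Need (31/969) × (82/7)ⁿ ≥ 99, i.e. (82/7)ⁿ ≥ 95931/31.
(82/7)³ = 551368/343 falls short of 95931/31 but (82/7)⁴ = 45212176/2401 reaches it, so n = 4.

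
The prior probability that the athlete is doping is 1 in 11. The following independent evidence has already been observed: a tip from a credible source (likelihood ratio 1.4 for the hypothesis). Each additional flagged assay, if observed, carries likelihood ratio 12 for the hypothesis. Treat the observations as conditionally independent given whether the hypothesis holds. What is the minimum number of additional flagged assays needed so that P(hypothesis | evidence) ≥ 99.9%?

4

Prior odds = (1/11)/(10/11) = 0.1.
Bayes factor of the evidence already in hand = 1.4.
Odds after that evidence = 0.1 × 1.4 = 0.14.
Target odds = 0.999/0.001 = 999.
Need 12ⁿ ≥ 999 ÷ 0.14 = 49950/7.
12³ = 1728 falls short of 49950/7 but 12⁴ = 20736 reaches it, so n = 4.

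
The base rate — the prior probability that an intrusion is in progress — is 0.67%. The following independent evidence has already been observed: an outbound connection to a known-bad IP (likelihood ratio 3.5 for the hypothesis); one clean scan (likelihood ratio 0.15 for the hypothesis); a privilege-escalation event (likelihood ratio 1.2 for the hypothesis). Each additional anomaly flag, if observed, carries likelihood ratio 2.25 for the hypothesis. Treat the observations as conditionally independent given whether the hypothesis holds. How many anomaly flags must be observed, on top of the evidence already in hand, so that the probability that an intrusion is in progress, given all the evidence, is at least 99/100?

13

Prior odds = 0.0067/0.9933 = 67/9933.
Combined Bayes factor of the evidence already in hand = 3.5 × 0.15 × 1.2 = 0.63.
Odds after that evidence = (67/9933) × 0.63 = 201/47300.
Target odds = 0.99/0.01 = 99.
Need 2.25ⁿ ≥ 99 ÷ (201/47300) = 1560900/67.
2.25¹² ≈16834.1 falls short of 1560900/67 but 2.25¹³ ≈37876.8 reaches it, so n = 13.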